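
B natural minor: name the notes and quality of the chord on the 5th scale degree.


B natural minor scale: B C# D E F# G A
Diatonic triad on degree 5 stacks scale notes 5, 7, 2: F# A C#
F#→A = 3 semitones; F#→C# = 7 semitones → minor triad
= F# A C# (minor)


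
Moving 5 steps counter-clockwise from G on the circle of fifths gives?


Reasoning:
Each counter-clockwise step moves down a perfect 5th (= up a perfect 4th)
From G: G → C → F → Bb → Eb → Ab
= Ab


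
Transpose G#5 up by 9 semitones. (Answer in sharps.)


Working:
G#5: chromatic position 8 in octave 5 → absolute = 5×12 + 8 = 68
Transpose up 9: 68 + 9 = 77
77 = 6×12 + 5 → F in octave 6
Result = F6


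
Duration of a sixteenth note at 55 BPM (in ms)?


One quarter-note beat = 60000 / BPM = 60000 / 55 ms
Sixteenth note = 1/4 × quarter note
Duration = 1/4 × 60000 / 55 = 15000 / 55
= 272.7 ms


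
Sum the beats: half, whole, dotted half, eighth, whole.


Solution.
Beat values:
  half = 2 beats
  whole = 4 beats
  dotted half = 3 beats
  eighth = 0.5 beats
  whole = 4 beats
Sum = 2 + 4 + 3 + 0.5 + 4
= 13.5 beats


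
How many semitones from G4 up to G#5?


Reasoning:
Absolute semitone position = octave×12 + chromatic position
G4: 4×12 + 7 = 55
G#5: 5×12 + 8 = 68
Difference = 68 - 55 = 13
= 13 semitones


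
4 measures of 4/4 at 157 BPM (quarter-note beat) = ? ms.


Solution.
Quarter-note beat duration = 60000 / 157 ms
Beats per measure (4/4) = 4
One measure = 4 × 60000 / 157 = 240000 / 157 ms
4 measures = 4 × 240000 / 157 = 960000 / 157
= 6114.6 ms


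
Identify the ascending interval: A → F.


Let's work it out.
Letter names: A → F spans 6 letter names → a 6th
Semitones: A → F = 8 half-steps
A 6th of 8 semitones is a minor 6th
= minor 6th


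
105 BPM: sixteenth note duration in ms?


Step by step:
One quarter-note beat = 60000 / BPM = 60000 / 105 ms
Sixteenth note = 1/4 × quarter note
Duration = 1/4 × 60000 / 105 = 15000 / 105
= 142.9 ms


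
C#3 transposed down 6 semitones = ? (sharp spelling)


C#3: chromatic position 1 in octave 3 → absolute = 3×12 + 1 = 37
Transpose down 6: 37 - 6 = 31
31 = 2×12 + 7 → G in octave 2
Result = G2


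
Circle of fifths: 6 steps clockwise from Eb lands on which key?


Each clockwise step on the circle of fifths moves up a perfect 5th
From Eb: Eb → Bb → F → C → G → D → A
= A


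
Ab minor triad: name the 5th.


Working:
Minor triad = root + minor 3rd (3 semitones) + perfect 5th (7 semitones)
A triad on Ab stacks thirds, so the chord tones use letter names A-C-E
Root: Ab
Minor 3rd above Ab: Cb
Perfect 5th above Ab: Eb
The 5th = Eb


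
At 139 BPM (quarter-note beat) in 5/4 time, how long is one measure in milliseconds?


Working:
Quarter-note beat duration = 60000 / 139 ms
Beats per measure (5/4) = 5
One measure = 5 × 60000 / 139 = 300000 / 139 ms
= 2158.3 ms


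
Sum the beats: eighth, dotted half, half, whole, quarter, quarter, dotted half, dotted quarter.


Reasoning:
Beat values:
  eighth = 0.5 beats
  dotted half = 3 beats
  half = 2 beats
  whole = 4 beats
  quarter = 1 beat
  quarter = 1 beat
  dotted half = 3 beats
  dotted quarter = 1.5 beats
Sum = 0.5 + 3 + 2 + 4 + 1 + 1 + 3 + 1.5
= 16 beats


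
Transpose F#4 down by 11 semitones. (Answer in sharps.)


Step by step:
F#4: chromatic position 6 in octave 4 → absolute = 4×12 + 6 = 54
Transpose down 11: 54 - 11 = 43
43 = 3×12 + 7 → G in octave 3
Result = G3


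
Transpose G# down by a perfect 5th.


Solution.
perfect 5th: 5 letter names, 7 semitones
Letter: G - 4 → C
Pitch: G# - 7 semitones, spelled as a C → C#
= C#


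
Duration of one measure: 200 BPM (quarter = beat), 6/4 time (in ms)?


Solution.
Quarter-note beat duration = 60000 / 200 ms
Beats per measure (6/4) = 6
One measure = 6 × 60000 / 200 = 360000 / 200 ms
= 1800.0 ms


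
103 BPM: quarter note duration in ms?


Solution.
One quarter-note beat = 60000 / BPM = 60000 / 103 ms
Duration = 60000 / 103
= 582.5 ms


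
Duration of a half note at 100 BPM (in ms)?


Step by step:
One quarter-note beat = 60000 / BPM = 60000 / 100 ms
Half note = 2 × quarter note
Duration = 2 × 60000 / 100 = 120000 / 100
= 1200.0 ms


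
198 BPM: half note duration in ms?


One quarter-note beat = 60000 / BPM = 60000 / 198 ms
Half note = 2 × quarter note
Duration = 2 × 60000 / 198 = 120000 / 198
= 606.1 ms


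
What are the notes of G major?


Major scale pattern: W-W-H-W-W-W-H (2-2-1-2-2-2-1 semitones)
Starting from G:
  G + 2 semitones → A
  A + 2 semitones → B
  B + 1 semitone → C
  C + 2 semitones → D
  D + 2 semitones → E
  E + 2 semitones → F#
  F# + 1 semitone → G
Scale = G A B C D E F#


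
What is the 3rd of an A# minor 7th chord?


Minor 7th chord = root + minor 3rd + perfect 5th + minor 7th
Seventh chords stack in thirds, so the letter names are A-C-E-G
Root: A#
Minor 3rd above A#: C#
Perfect 5th above A#: E#
Minor 7th above A#: G#
The 3rd = C#


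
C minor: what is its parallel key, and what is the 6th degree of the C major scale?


Let's work it out.
Parallel keys share the same tonic but differ in mode
C minor → parallel is C major
C major scale: C D E F G A B
= C major; 6th degree = A


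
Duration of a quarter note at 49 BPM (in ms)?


One quarter-note beat = 60000 / BPM = 60000 / 49 ms
Duration = 60000 / 49
= 1224.5 ms


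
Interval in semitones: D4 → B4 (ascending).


Reasoning:
Absolute semitone position = octave×12 + chromatic position
D4: 4×12 + 2 = 50
B4: 4×12 + 11 = 59
Difference = 59 - 50 = 9
= 9 semitones


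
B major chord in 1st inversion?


Root position: B D# F#
1st inversion: move root up an octave
Bass note: D#
Notes (bottom to top) = D# F# B


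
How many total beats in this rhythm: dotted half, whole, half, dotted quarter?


Working:
Beat values:
  dotted half = 3 beats
  whole = 4 beats
  half = 2 beats
  dotted quarter = 1.5 beats
Sum = 3 + 4 + 2 + 1.5
= 10.5 beats


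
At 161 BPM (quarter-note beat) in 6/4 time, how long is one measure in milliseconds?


Quarter-note beat duration = 60000 / 161 ms
Beats per measure (6/4) = 6
One measure = 6 × 60000 / 161 = 360000 / 161 ms
= 2236.0 ms


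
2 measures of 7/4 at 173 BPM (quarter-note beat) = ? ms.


Working:
Quarter-note beat duration = 60000 / 173 ms
Beats per measure (7/4) = 7
One measure = 7 × 60000 / 173 = 420000 / 173 ms
2 measures = 2 × 420000 / 173 = 840000 / 173
= 4855.5 ms


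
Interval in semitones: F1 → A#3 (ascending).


Working:
Absolute semitone position = octave×12 + chromatic position
F1: 1×12 + 5 = 17
A#3: 3×12 + 10 = 46
Difference = 46 - 17 = 29
= 29 semitones


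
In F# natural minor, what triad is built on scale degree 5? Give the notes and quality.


F# natural minor scale: F# G# A B C# D E
Diatonic triad on degree 5 stacks scale notes 5, 7, 2: C# E G#
C#→E = 3 semitones; C#→G# = 7 semitones → minor triad
= C# E G# (minor)


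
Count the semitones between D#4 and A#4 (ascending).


Reasoning:
Absolute semitone position = octave×12 + chromatic position
D#4: 4×12 + 3 = 51
A#4: 4×12 + 10 = 58
Difference = 58 - 51 = 7
= 7 semitones


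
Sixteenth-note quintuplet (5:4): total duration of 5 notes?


Quintuplet: 5 notes occupy the space of 4 sixteenth notes
Space = 4 × 1/4 = 1 beat
Each quintuplet note = 1 / 5 = 1/5 beats
5 notes = 5 × 1/5 = 1
= 1 beat


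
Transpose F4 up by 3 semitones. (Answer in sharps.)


Reasoning:
F4: chromatic position 5 in octave 4 → absolute = 4×12 + 5 = 53
Transpose up 3: 53 + 3 = 56
56 = 4×12 + 8 → G# in octave 4
Result = G#4


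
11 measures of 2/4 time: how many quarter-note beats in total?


Step by step:
Time signature 2/4: the bottom number 4 means the quarter note gets one count
The top number 2 means 2 quarter-note beats per measure
Total = 2 × 11 measures
= 22 quarter-note beats


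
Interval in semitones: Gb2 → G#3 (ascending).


Step by step:
Absolute semitone position = octave×12 + chromatic position
Gb2: 2×12 + 6 = 30
G#3: 3×12 + 8 = 44
Difference = 44 - 30 = 14
= 14 semitones


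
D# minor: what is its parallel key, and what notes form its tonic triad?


Working:
Parallel keys share the same tonic but differ in mode
D# minor → parallel is D# major
Tonic triad of D# major = D# F## A#
= D# major; triad = D# F## A#


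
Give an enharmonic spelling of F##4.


Let's work it out.
Enharmonic notes sound the same pitch but are spelled with different letter names
F## and G name the same pitch class
= G4


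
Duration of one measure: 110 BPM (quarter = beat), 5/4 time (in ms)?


Working:
Quarter-note beat duration = 60000 / 110 ms
Beats per measure (5/4) = 5
One measure = 5 × 60000 / 110 = 300000 / 110 ms
= 2727.3 ms


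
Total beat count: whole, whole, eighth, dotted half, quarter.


Step by step:
Beat values:
  whole = 4 beats
  whole = 4 beats
  eighth = 0.5 beats
  dotted half = 3 beats
  quarter = 1 beat
Sum = 4 + 4 + 0.5 + 3 + 1
= 12.5 beats


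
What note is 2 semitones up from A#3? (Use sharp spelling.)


Reasoning:
A#3: chromatic position 10 in octave 3 → absolute = 3×12 + 10 = 46
Transpose up 2: 46 + 2 = 48
48 = 4×12 + 0 → C in octave 4
Result = C4


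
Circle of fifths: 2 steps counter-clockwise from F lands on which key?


Solution.
Each counter-clockwise step moves down a perfect 5th (= up a perfect 4th)
From F: F → Bb → Eb
= Eb


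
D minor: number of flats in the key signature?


Flat minor keys: A(0), D(1), G(2), C(3), F(4), Bb(5), Eb(6), Ab(7)
D minor has 1 flat
Order of flats: Bb Eb Ab Db Gb Cb Fb → first 1: Bb
= 1 flat


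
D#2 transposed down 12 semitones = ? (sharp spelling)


Step by step:
D#2: chromatic position 3 in octave 2 → absolute = 2×12 + 3 = 27
Transpose down 12: 27 - 12 = 15
15 = 1×12 + 3 → D# in octave 1
Result = D#1


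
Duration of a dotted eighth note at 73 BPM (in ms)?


One quarter-note beat = 60000 / BPM = 60000 / 73 ms
Dotted eighth note = 3/4 × quarter note
Duration = 3/4 × 60000 / 73 = 45000 / 73
= 616.4 ms


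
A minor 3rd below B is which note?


Let's work it out.
A 3rd spans 3 letter names, so from B we land on G
A minor 3rd = 3 semitones below B
Spell G at that pitch: G#
= G#


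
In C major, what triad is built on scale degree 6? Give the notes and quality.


Let's work it out.
C major scale: C D E F G A B
Diatonic triad on degree 6 stacks scale notes 6, 1, 3: A C E
A→C = 3 semitones; A→E = 7 semitones → minor triad
= A C E (minor)


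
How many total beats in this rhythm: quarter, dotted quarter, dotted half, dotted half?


Solution.
Beat values:
  quarter = 1 beat
  dotted quarter = 1.5 beats
  dotted half = 3 beats
  dotted half = 3 beats
Sum = 1 + 1.5 + 3 + 3
= 8.5 beats


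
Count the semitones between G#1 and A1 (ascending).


Solution.
Absolute semitone position = octave×12 + chromatic position
G#1: 1×12 + 8 = 20
A1: 1×12 + 9 = 21
Difference = 21 - 20 = 1
= 1 semitone


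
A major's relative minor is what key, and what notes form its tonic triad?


Solution.
The relative minor shares the major's key signature and starts on its 6th degree
6th degree = a major 6th above the tonic; a major 6th above A is F#
→ relative minor of A major is F# minor
Tonic triad of F# minor = root + minor 3rd + perfect 5th = F# A C#
= F# minor; triad = F# A C#


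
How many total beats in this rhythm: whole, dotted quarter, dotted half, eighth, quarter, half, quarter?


Beat values:
  whole = 4 beats
  dotted quarter = 1.5 beats
  dotted half = 3 beats
  eighth = 0.5 beats
  quarter = 1 beat
  half = 2 beats
  quarter = 1 beat
Sum = 4 + 1.5 + 3 + 0.5 + 1 + 2 + 1
= 13 beats


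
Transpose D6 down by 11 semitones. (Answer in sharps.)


Step by step:
D6: chromatic position 2 in octave 6 → absolute = 6×12 + 2 = 74
Transpose down 11: 74 - 11 = 63
63 = 5×12 + 3 → D# in octave 5
Result = D#5


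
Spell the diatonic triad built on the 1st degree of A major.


Let's work it out.
A major scale: A B C# D E F# G#
Diatonic triad on degree 1 stacks scale notes 1, 3, 5: A C# E
A→C# = 4 semitones; A→E = 7 semitones → major triad
= A C# E (major)


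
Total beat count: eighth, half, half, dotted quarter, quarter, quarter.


Reasoning:
Beat values:
  eighth = 0.5 beats
  half = 2 beats
  half = 2 beats
  dotted quarter = 1.5 beats
  quarter = 1 beat
  quarter = 1 beat
Sum = 0.5 + 2 + 2 + 1.5 + 1 + 1
= 8 beats


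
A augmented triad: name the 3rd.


Step by step:
Augmented triad = root + major 3rd (4 semitones) + augmented 5th (8 semitones)
A triad on A stacks thirds, so the chord tones use letter names A-C-E
Root: A
Major 3rd above A: C#
Augmented 5th above A: E#
The 3rd = C#


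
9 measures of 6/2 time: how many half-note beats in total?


Working:
Time signature 6/2: the bottom number 2 means the half note gets one count
The top number 6 means 6 half-note beats per measure
Total = 6 × 9 measures
= 54 half-note beats


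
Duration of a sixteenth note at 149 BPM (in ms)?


One quarter-note beat = 60000 / BPM = 60000 / 149 ms
Sixteenth note = 1/4 × quarter note
Duration = 1/4 × 60000 / 149 = 15000 / 149
= 100.7 ms


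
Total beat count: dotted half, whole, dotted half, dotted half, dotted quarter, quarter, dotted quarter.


Let's work it out.
Beat values:
  dotted half = 3 beats
  whole = 4 beats
  dotted half = 3 beats
  dotted half = 3 beats
  dotted quarter = 1.5 beats
  quarter = 1 beat
  dotted quarter = 1.5 beats
Sum = 3 + 4 + 3 + 3 + 1.5 + 1 + 1.5
= 17 beats


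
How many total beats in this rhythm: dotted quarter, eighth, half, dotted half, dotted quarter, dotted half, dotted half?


Beat values:
  dotted quarter = 1.5 beats
  eighth = 0.5 beats
  half = 2 beats
  dotted half = 3 beats
  dotted quarter = 1.5 beats
  dotted half = 3 beats
  dotted half = 3 beats
Sum = 1.5 + 0.5 + 2 + 3 + 1.5 + 3 + 3
= 14.5 beats


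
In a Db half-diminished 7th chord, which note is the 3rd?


Let's work it out.
Half-diminished 7th chord = root + minor 3rd + diminished 5th + minor 7th
Seventh chords stack in thirds, so the letter names are D-F-A-C
Root: Db
Minor 3rd above Db: Fb
Diminished 5th above Db: Abb
Minor 7th above Db: Cb
The 3rd = Fb


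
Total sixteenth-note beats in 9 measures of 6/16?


Step by step:
Time signature 6/16: the bottom number 16 means the sixteenth note gets one count
The top number 6 means 6 sixteenth-note beats per measure
Total = 6 × 9 measures
= 54 sixteenth-note beats


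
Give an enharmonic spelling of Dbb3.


Enharmonic notes sound the same pitch but are spelled with different letter names
Dbb and C name the same pitch class
= C3


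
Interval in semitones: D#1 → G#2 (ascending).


Solution.
Absolute semitone position = octave×12 + chromatic position
D#1: 1×12 + 3 = 15
G#2: 2×12 + 8 = 32
Difference = 32 - 15 = 17
= 17 semitones


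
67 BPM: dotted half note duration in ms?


One quarter-note beat = 60000 / BPM = 60000 / 67 ms
Dotted half note = 3 × quarter note
Duration = 3 × 60000 / 67 = 180000 / 67
= 2686.6 ms


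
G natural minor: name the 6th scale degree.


Step by step:
Natural minor scale pattern: W-H-W-W-H-W-W (2-1-2-2-1-2-2 semitones)
Starting from G:
  G + 2 semitones → A
  A + 1 semitone → Bb
  Bb + 2 semitones → C
  C + 2 semitones → D
  D + 1 semitone → Eb
  Eb + 2 semitones → F
  F + 2 semitones → G
Scale: G A Bb C D Eb F
Degree 6 = Eb


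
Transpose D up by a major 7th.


major 7th: 7 letter names, 11 semitones
Letter: D + 6 → C
Pitch: D + 11 semitones, spelled as a C → C#
= C#


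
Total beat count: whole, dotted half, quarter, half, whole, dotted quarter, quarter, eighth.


Solution.
Beat values:
  whole = 4 beats
  dotted half = 3 beats
  quarter = 1 beat
  half = 2 beats
  whole = 4 beats
  dotted quarter = 1.5 beats
  quarter = 1 beat
  eighth = 0.5 beats
Sum = 4 + 3 + 1 + 2 + 4 + 1.5 + 1 + 0.5
= 17 beats


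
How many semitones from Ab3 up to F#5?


Solution.
Absolute semitone position = octave×12 + chromatic position
Ab3: 3×12 + 8 = 44
F#5: 5×12 + 6 = 66
Difference = 66 - 44 = 22
= 22 semitones


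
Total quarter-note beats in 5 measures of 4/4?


Reasoning:
Time signature 4/4: the bottom number 4 means the quarter note gets one count
The top number 4 means 4 quarter-note beats per measure
Total = 4 × 5 measures
= 20 quarter-note beats


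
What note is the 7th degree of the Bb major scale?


Let's work it out.
Major scale pattern: W-W-H-W-W-W-H (2-2-1-2-2-2-1 semitones)
Starting from Bb:
  Bb + 2 semitones → C
  C + 2 semitones → D
  D + 1 semitone → Eb
  Eb + 2 semitones → F
  F + 2 semitones → G
  G + 2 semitones → A
  A + 1 semitone → Bb
Scale: Bb C D Eb F G A
Degree 7 = A


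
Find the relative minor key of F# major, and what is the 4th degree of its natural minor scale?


Step by step:
The relative minor shares the major's key signature and starts on its 6th degree
6th degree = a major 6th above the tonic; a major 6th above F# is D#
→ relative minor of F# major is D# minor
D# natural minor scale: D# E# F# G# A# B C#
= D# minor; 4th degree = G#


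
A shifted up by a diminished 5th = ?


Solution.
diminished 5th: 5 letter names, 6 semitones
Letter: A + 4 → E
Pitch: A + 6 semitones, spelled as an E → Eb
= Eb


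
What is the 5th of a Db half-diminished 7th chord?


Half-diminished 7th chord = root + minor 3rd + diminished 5th + minor 7th
Seventh chords stack in thirds, so the letter names are D-F-A-C
Root: Db
Minor 3rd above Db: Fb
Diminished 5th above Db: Abb
Minor 7th above Db: Cb
The 5th = Abb


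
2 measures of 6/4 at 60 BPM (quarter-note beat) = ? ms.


Quarter-note beat duration = 60000 / 60 ms
Beats per measure (6/4) = 6
One measure = 6 × 60000 / 60 = 360000 / 60 ms
2 measures = 2 × 360000 / 60 = 720000 / 60
= 12000.0 ms


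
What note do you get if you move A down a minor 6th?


Reasoning:
minor 6th: 6 letter names, 8 semitones
Letter: A - 5 → C
Pitch: A - 8 semitones, spelled as a C → C#
= C#


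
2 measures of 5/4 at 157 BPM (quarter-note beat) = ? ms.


Quarter-note beat duration = 60000 / 157 ms
Beats per measure (5/4) = 5
One measure = 5 × 60000 / 157 = 300000 / 157 ms
2 measures = 2 × 300000 / 157 = 600000 / 157
= 3821.7 ms


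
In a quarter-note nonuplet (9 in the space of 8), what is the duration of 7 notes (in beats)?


Let's work it out.
Nonuplet: 9 notes occupy the space of 8 quarter notes
Space = 8 × 1 = 8 beats
Each nonuplet note = 8 / 9 = 8/9 beats
7 notes = 7 × 8/9 = 56/9
= 56/9 beats


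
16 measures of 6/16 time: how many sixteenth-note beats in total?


Reasoning:
Time signature 6/16: the bottom number 16 means the sixteenth note gets one count
The top number 6 means 6 sixteenth-note beats per measure
Total = 6 × 16 measures
= 96 sixteenth-note beats


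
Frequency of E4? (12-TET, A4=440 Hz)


Solution.
f = 440 × 2^(n/12) where n = semitones from A4
E4: -5 semitones from A4
f = 440 × 2^(-5/12)
f = 329.63 Hz


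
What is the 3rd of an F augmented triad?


Let's work it out.
Augmented triad = root + major 3rd (4 semitones) + augmented 5th (8 semitones)
A triad on F stacks thirds, so the chord tones use letter names F-A-C
Root: F
Major 3rd above F: A
Augmented 5th above F: C#
The 3rd = A


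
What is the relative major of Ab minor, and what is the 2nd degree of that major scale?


The relative major shares the key signature and is a minor 3rd above the minor tonic
A minor 3rd above Ab is Cb
→ relative major of Ab minor is Cb major
Cb major scale: Cb Db Eb Fb Gb Ab Bb
= Cb major; 2nd degree = Db


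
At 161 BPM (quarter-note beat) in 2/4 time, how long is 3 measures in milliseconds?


Solution.
Quarter-note beat duration = 60000 / 161 ms
Beats per measure (2/4) = 2
One measure = 2 × 60000 / 161 = 120000 / 161 ms
3 measures = 3 × 120000 / 161 = 360000 / 161
= 2236.0 ms


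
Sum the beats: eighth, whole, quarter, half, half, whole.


Let's work it out.
Beat values:
  eighth = 0.5 beats
  whole = 4 beats
  quarter = 1 beat
  half = 2 beats
  half = 2 beats
  whole = 4 beats
Sum = 0.5 + 4 + 1 + 2 + 2 + 4
= 13.5 beats


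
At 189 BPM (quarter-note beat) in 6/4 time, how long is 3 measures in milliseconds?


Let's work it out.
Quarter-note beat duration = 60000 / 189 ms
Beats per measure (6/4) = 6
One measure = 6 × 60000 / 189 = 360000 / 189 ms
3 measures = 3 × 360000 / 189 = 1080000 / 189
= 5714.3 ms


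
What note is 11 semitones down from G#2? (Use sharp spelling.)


Let's work it out.
G#2: chromatic position 8 in octave 2 → absolute = 2×12 + 8 = 32
Transpose down 11: 32 - 11 = 21
21 = 1×12 + 9 → A in octave 1
Result = A1


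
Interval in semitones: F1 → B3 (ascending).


Let's work it out.
Absolute semitone position = octave×12 + chromatic position
F1: 1×12 + 5 = 17
B3: 3×12 + 11 = 47
Difference = 47 - 17 = 30
= 30 semitones


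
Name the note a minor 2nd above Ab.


Let's work it out.
A 2nd spans 2 letter names, so from A we land on B
A minor 2nd = 1 semitone above Ab
Spell B at that pitch: Bbb
= Bbb


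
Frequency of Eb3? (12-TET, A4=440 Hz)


Reasoning:
f = 440 × 2^(n/12) where n = semitones from A4
Eb3: -18 semitones from A4
f = 440 × 2^(-18/12)
f = 155.56 Hz


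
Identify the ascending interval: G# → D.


Letter names: G → D spans 5 letter names → a 5th
Semitones: G# → D = 6 half-steps
A 5th of 6 semitones is a diminished 5th
= diminished 5th


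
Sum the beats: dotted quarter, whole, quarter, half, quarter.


Working:
Beat values:
  dotted quarter = 1.5 beats
  whole = 4 beats
  quarter = 1 beat
  half = 2 beats
  quarter = 1 beat
Sum = 1.5 + 4 + 1 + 2 + 1
= 9.5 beats


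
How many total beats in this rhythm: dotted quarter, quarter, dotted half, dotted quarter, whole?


Solution.
Beat values:
  dotted quarter = 1.5 beats
  quarter = 1 beat
  dotted half = 3 beats
  dotted quarter = 1.5 beats
  whole = 4 beats
Sum = 1.5 + 1 + 3 + 1.5 + 4
= 11 beats


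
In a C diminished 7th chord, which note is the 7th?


Let's work it out.
Diminished 7th chord = root + minor 3rd + diminished 5th + diminished 7th
Seventh chords stack in thirds, so the letter names are C-E-G-B
Root: C
Minor 3rd above C: Eb
Diminished 5th above C: Gb
Diminished 7th above C: Bbb
The 7th = Bbb


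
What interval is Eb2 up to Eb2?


Working:
Letter names: E → E spans 1 letter name → a unison
Semitones: Eb2 → Eb2 = 0 half-steps
A unison of 0 semitones is a perfect unison
= perfect unison


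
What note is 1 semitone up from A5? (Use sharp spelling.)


Reasoning:
A5: chromatic position 9 in octave 5 → absolute = 5×12 + 9 = 69
Transpose up 1: 69 + 1 = 70
70 = 5×12 + 10 → A# in octave 5
Result = A#5


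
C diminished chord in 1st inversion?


Root position: C Eb Gb
1st inversion: move root up an octave
Bass note: Eb
Notes (bottom to top) = Eb Gb C


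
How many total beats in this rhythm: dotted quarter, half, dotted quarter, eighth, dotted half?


Step by step:
Beat values:
  dotted quarter = 1.5 beats
  half = 2 beats
  dotted quarter = 1.5 beats
  eighth = 0.5 beats
  dotted half = 3 beats
Sum = 1.5 + 2 + 1.5 + 0.5 + 3
= 8.5 beats


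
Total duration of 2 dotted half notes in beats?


Reasoning:
Base half note = 2 beats
Dot 1 adds half the previous value: +1
One dotted half = 2 + 1 = 3
2 of them = 2 × 3 = 6
= 6 beats


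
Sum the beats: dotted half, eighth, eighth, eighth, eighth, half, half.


Beat values:
  dotted half = 3 beats
  eighth = 0.5 beats
  eighth = 0.5 beats
  eighth = 0.5 beats
  eighth = 0.5 beats
  half = 2 beats
  half = 2 beats
Sum = 3 + 0.5 + 0.5 + 0.5 + 0.5 + 2 + 2
= 9 beats


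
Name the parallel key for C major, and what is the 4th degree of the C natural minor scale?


Parallel keys share the same tonic but differ in mode
C major → parallel is C minor
C natural minor scale: C D Eb F G Ab Bb
= C minor; 4th degree = F


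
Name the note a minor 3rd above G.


A 3rd spans 3 letter names, so from G we land on B
A minor 3rd = 3 semitones above G
Spell B at that pitch: Bb
= Bb


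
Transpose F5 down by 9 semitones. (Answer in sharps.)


Step by step:
F5: chromatic position 5 in octave 5 → absolute = 5×12 + 5 = 65
Transpose down 9: 65 - 9 = 56
56 = 4×12 + 8 → G# in octave 4
Result = G#4


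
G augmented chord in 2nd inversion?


Root position: G B D#
2nd inversion: move root and 3rd up an octave
Bass note: D#
Notes (bottom to top) = D# G B


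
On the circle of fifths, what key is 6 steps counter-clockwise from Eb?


Each counter-clockwise step moves down a perfect 5th (= up a perfect 4th)
From Eb: Eb → Ab → Db → F#/Gb → B → E → A
= A


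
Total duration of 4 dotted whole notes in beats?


Base whole note = 4 beats
Dot 1 adds half the previous value: +2
One dotted whole = 4 + 2 = 6
4 of them = 4 × 6 = 24
= 24 beats


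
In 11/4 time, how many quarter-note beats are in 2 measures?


Step by step:
Time signature 11/4: the bottom number 4 means the quarter note gets one count
The top number 11 means 11 quarter-note beats per measure
Total = 11 × 2 measures
= 22 quarter-note beats


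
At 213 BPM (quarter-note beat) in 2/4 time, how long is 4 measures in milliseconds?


Step by step:
Quarter-note beat duration = 60000 / 213 ms
Beats per measure (2/4) = 2
One measure = 2 × 60000 / 213 = 120000 / 213 ms
4 measures = 4 × 120000 / 213 = 480000 / 213
= 2253.5 ms


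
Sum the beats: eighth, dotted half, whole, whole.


Reasoning:
Beat values:
  eighth = 0.5 beats
  dotted half = 3 beats
  whole = 4 beats
  whole = 4 beats
Sum = 0.5 + 3 + 4 + 4
= 11.5 beats


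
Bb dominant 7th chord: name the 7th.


Let's work it out.
Dominant 7th chord = root + major 3rd + perfect 5th + minor 7th
Seventh chords stack in thirds, so the letter names are B-D-F-A
Root: Bb
Major 3rd above Bb: D
Perfect 5th above Bb: F
Minor 7th above Bb: Ab
The 7th = Ab


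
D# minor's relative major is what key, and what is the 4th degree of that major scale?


Working:
The relative major shares the key signature and is a minor 3rd above the minor tonic
A minor 3rd above D# is F#
→ relative major of D# minor is F# major
F# major scale: F# G# A# B C# D# E#
= F# major; 4th degree = B


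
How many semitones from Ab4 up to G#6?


Absolute semitone position = octave×12 + chromatic position
Ab4: 4×12 + 8 = 56
G#6: 6×12 + 8 = 80
Difference = 80 - 56 = 24
= 24 semitones


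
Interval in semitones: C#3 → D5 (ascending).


Absolute semitone position = octave×12 + chromatic position
C#3: 3×12 + 1 = 37
D5: 5×12 + 2 = 62
Difference = 62 - 37 = 25
= 25 semitones


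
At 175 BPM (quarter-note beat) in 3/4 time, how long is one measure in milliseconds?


Reasoning:
Quarter-note beat duration = 60000 / 175 ms
Beats per measure (3/4) = 3
One measure = 3 × 60000 / 175 = 180000 / 175 ms
= 1028.6 ms


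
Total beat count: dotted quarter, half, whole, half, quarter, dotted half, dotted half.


Beat values:
  dotted quarter = 1.5 beats
  half = 2 beats
  whole = 4 beats
  half = 2 beats
  quarter = 1 beat
  dotted half = 3 beats
  dotted half = 3 beats
Sum = 1.5 + 2 + 4 + 2 + 1 + 3 + 3
= 16.5 beats


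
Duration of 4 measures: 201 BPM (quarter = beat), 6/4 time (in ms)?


Step by step:
Quarter-note beat duration = 60000 / 201 ms
Beats per measure (6/4) = 6
One measure = 6 × 60000 / 201 = 360000 / 201 ms
4 measures = 4 × 360000 / 201 = 1440000 / 201
= 7164.2 ms


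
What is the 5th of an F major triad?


Major triad = root + major 3rd (4 semitones) + perfect 5th (7 semitones)
A triad on F stacks thirds, so the chord tones use letter names F-A-C
Root: F
Major 3rd above F: A
Perfect 5th above F: C
The 5th = C


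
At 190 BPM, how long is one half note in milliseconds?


Working:
One quarter-note beat = 60000 / BPM = 60000 / 190 ms
Half note = 2 × quarter note
Duration = 2 × 60000 / 190 = 120000 / 190
= 631.6 ms


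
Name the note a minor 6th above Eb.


Let's work it out.
A 6th spans 6 letter names, so from E we land on C
A minor 6th = 8 semitones above Eb
Spell C at that pitch: Cb
= Cb


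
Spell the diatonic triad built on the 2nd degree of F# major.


Solution.
F# major scale: F# G# A# B C# D# E#
Diatonic triad on degree 2 stacks scale notes 2, 4, 6: G# B D#
G#→B = 3 semitones; G#→D# = 7 semitones → minor triad
= G# B D# (minor)


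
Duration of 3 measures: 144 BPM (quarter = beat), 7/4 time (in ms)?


Quarter-note beat duration = 60000 / 144 ms
Beats per measure (7/4) = 7
One measure = 7 × 60000 / 144 = 420000 / 144 ms
3 measures = 3 × 420000 / 144 = 1260000 / 144
= 8750.0 ms


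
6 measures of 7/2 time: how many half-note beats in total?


Reasoning:
Time signature 7/2: the bottom number 2 means the half note gets one count
The top number 7 means 7 half-note beats per measure
Total = 7 × 6 measures
= 42 half-note beats


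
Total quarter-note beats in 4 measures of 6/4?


Reasoning:
Time signature 6/4: the bottom number 4 means the quarter note gets one count
The top number 6 means 6 quarter-note beats per measure
Total = 6 × 4 measures
= 24 quarter-note beats


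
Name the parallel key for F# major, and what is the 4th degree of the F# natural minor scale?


Let's work it out.
Parallel keys share the same tonic but differ in mode
F# major → parallel is F# minor
F# natural minor scale: F# G# A B C# D E
= F# minor; 4th degree = B


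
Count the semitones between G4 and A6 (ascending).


Step by step:
Absolute semitone position = octave×12 + chromatic position
G4: 4×12 + 7 = 55
A6: 6×12 + 9 = 81
Difference = 81 - 55 = 26
= 26 semitones


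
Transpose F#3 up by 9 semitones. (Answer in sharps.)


Solution.
F#3: chromatic position 6 in octave 3 → absolute = 3×12 + 6 = 42
Transpose up 9: 42 + 9 = 51
51 = 4×12 + 3 → D# in octave 4
Result = D#4


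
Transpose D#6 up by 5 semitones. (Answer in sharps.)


Let's work it out.
D#6: chromatic position 3 in octave 6 → absolute = 6×12 + 3 = 75
Transpose up 5: 75 + 5 = 80
80 = 6×12 + 8 → G# in octave 6
Result = G#6


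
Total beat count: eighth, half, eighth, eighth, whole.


Working:
Beat values:
  eighth = 0.5 beats
  half = 2 beats
  eighth = 0.5 beats
  eighth = 0.5 beats
  whole = 4 beats
Sum = 0.5 + 2 + 0.5 + 0.5 + 4
= 7.5 beats


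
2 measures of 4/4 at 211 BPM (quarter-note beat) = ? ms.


Let's work it out.
Quarter-note beat duration = 60000 / 211 ms
Beats per measure (4/4) = 4
One measure = 4 × 60000 / 211 = 240000 / 211 ms
2 measures = 2 × 240000 / 211 = 480000 / 211
= 2274.9 ms


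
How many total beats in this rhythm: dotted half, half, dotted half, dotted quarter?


Beat values:
  dotted half = 3 beats
  half = 2 beats
  dotted half = 3 beats
  dotted quarter = 1.5 beats
Sum = 3 + 2 + 3 + 1.5
= 9.5 beats


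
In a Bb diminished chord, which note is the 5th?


Diminished triad = root + minor 3rd (3 semitones) + diminished 5th (6 semitones)
A triad on Bb stacks thirds, so the chord tones use letter names B-D-F
Root: Bb
Minor 3rd above Bb: Db
Diminished 5th above Bb: Fb
The 5th = Fb


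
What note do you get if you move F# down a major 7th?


major 7th: 7 letter names, 11 semitones
Letter: F - 6 → G
Pitch: F# - 11 semitones, spelled as a G → G
= G


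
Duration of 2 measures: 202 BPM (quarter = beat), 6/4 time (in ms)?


Let's work it out.
Quarter-note beat duration = 60000 / 202 ms
Beats per measure (6/4) = 6
One measure = 6 × 60000 / 202 = 360000 / 202 ms
2 measures = 2 × 360000 / 202 = 720000 / 202
= 3564.4 ms


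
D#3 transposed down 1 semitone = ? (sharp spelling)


Let's work it out.
D#3: chromatic position 3 in octave 3 → absolute = 3×12 + 3 = 39
Transpose down 1: 39 - 1 = 38
38 = 3×12 + 2 → D in octave 3
Result = D3


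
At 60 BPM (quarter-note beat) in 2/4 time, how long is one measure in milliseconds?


Solution.
Quarter-note beat duration = 60000 / 60 ms
Beats per measure (2/4) = 2
One measure = 2 × 60000 / 60 = 120000 / 60 ms
= 2000.0 ms


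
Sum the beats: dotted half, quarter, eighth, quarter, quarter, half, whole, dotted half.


Beat values:
  dotted half = 3 beats
  quarter = 1 beat
  eighth = 0.5 beats
  quarter = 1 beat
  quarter = 1 beat
  half = 2 beats
  whole = 4 beats
  dotted half = 3 beats
Sum = 3 + 1 + 0.5 + 1 + 1 + 2 + 4 + 3
= 15.5 beats


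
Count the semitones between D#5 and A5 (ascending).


Reasoning:
Absolute semitone position = octave×12 + chromatic position
D#5: 5×12 + 3 = 63
A5: 5×12 + 9 = 69
Difference = 69 - 63 = 6
= 6 semitones


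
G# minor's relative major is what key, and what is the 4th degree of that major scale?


Reasoning:
The relative major shares the key signature and is a minor 3rd above the minor tonic
A minor 3rd above G# is B
→ relative major of G# minor is B major
B major scale: B C# D# E F# G# A#
= B major; 4th degree = E


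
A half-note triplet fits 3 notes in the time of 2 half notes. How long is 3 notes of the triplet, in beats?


Step by step:
Triplet: 3 notes occupy the space of 2 half notes
Space = 2 × 2 = 4 beats
Each triplet note = 4 / 3 = 4/3 beats
3 notes = 3 × 4/3 = 4
= 4 beats


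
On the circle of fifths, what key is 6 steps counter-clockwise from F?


Reasoning:
Each counter-clockwise step moves down a perfect 5th (= up a perfect 4th)
From F: F → Bb → Eb → Ab → Db → F#/Gb → B
= B


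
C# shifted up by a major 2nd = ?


Step by step:
major 2nd: 2 letter names, 2 semitones
Letter: C + 1 → D
Pitch: C# + 2 semitones, spelled as a D → D#
= D#


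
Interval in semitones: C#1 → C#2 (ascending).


Solution.
Absolute semitone position = octave×12 + chromatic position
C#1: 1×12 + 1 = 13
C#2: 2×12 + 1 = 25
Difference = 25 - 13 = 12
= 12 semitones


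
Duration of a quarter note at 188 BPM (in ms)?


Reasoning:
One quarter-note beat = 60000 / BPM = 60000 / 188 ms
Duration = 60000 / 188
= 319.1 ms


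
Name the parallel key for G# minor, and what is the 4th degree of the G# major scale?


Solution.
Parallel keys share the same tonic but differ in mode
G# minor → parallel is G# major
G# major scale: G# A# B# C# D# E# F##
= G# major; 4th degree = C#


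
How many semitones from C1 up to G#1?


Absolute semitone position = octave×12 + chromatic position
C1: 1×12 + 0 = 12
G#1: 1×12 + 8 = 20
Difference = 20 - 12 = 8
= 8 semitones


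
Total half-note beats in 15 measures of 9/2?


Let's work it out.
Time signature 9/2: the bottom number 2 means the half note gets one count
The top number 9 means 9 half-note beats per measure
Total = 9 × 15 measures
= 135 half-note beats


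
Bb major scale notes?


Reasoning:
Major scale pattern: W-W-H-W-W-W-H (2-2-1-2-2-2-1 semitones)
Starting from Bb:
  Bb + 2 semitones → C
  C + 2 semitones → D
  D + 1 semitone → Eb
  Eb + 2 semitones → F
  F + 2 semitones → G
  G + 2 semitones → A
  A + 1 semitone → Bb
Scale = Bb C D Eb F G A


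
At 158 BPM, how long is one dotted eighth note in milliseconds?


One quarter-note beat = 60000 / BPM = 60000 / 158 ms
Dotted eighth note = 3/4 × quarter note
Duration = 3/4 × 60000 / 158 = 45000 / 158
= 284.8 ms


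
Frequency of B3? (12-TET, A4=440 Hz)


f = 440 × 2^(n/12) where n = semitones from A4
B3: -10 semitones from A4
f = 440 × 2^(-10/12)
f = 246.94 Hz


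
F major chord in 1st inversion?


Step by step:
Root position: F A C
1st inversion: move root up an octave
Bass note: A
Notes (bottom to top) = A C F


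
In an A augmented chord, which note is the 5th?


Solution.
Augmented triad = root + major 3rd (4 semitones) + augmented 5th (8 semitones)
A triad on A stacks thirds, so the chord tones use letter names A-C-E
Root: A
Major 3rd above A: C#
Augmented 5th above A: E#
The 5th = E#


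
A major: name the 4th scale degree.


Solution.
Major scale pattern: W-W-H-W-W-W-H (2-2-1-2-2-2-1 semitones)
Starting from A:
  A + 2 semitones → B
  B + 2 semitones → C#
  C# + 1 semitone → D
  D + 2 semitones → E
  E + 2 semitones → F#
  F# + 2 semitones → G#
  G# + 1 semitone → A
Scale: A B C# D E F# G#
Degree 4 = D


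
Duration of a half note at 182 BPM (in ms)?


Step by step:
One quarter-note beat = 60000 / BPM = 60000 / 182 ms
Half note = 2 × quarter note
Duration = 2 × 60000 / 182 = 120000 / 182
= 659.3 ms


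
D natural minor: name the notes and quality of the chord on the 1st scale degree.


D natural minor scale: D E F G A Bb C
Diatonic triad on degree 1 stacks scale notes 1, 3, 5: D F A
D→F = 3 semitones; D→A = 7 semitones → minor triad
= D F A (minor)


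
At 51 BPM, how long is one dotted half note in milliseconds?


One quarter-note beat = 60000 / BPM = 60000 / 51 ms
Dotted half note = 3 × quarter note
Duration = 3 × 60000 / 51 = 180000 / 51
= 3529.4 ms


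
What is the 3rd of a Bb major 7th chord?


Working:
Major 7th chord = root + major 3rd + perfect 5th + major 7th
Seventh chords stack in thirds, so the letter names are B-D-F-A
Root: Bb
Major 3rd above Bb: D
Perfect 5th above Bb: F
Major 7th above Bb: A
The 3rd = D


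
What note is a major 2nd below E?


Working:
A 2nd spans 2 letter names, so from E we land on D
A major 2nd = 2 semitones below E
Spell D at that pitch: D
= D


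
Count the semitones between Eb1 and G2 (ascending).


Let's work it out.
Absolute semitone position = octave×12 + chromatic position
Eb1: 1×12 + 3 = 15
G2: 2×12 + 7 = 31
Difference = 31 - 15 = 16
= 16 semitones


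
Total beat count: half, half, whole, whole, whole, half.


Reasoning:
Beat values:
  half = 2 beats
  half = 2 beats
  whole = 4 beats
  whole = 4 beats
  whole = 4 beats
  half = 2 beats
Sum = 2 + 2 + 4 + 4 + 4 + 2
= 18 beats


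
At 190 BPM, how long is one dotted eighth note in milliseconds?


Reasoning:
One quarter-note beat = 60000 / BPM = 60000 / 190 ms
Dotted eighth note = 3/4 × quarter note
Duration = 3/4 × 60000 / 190 = 45000 / 190
= 236.8 ms


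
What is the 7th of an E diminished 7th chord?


Step by step:
Diminished 7th chord = root + minor 3rd + diminished 5th + diminished 7th
Seventh chords stack in thirds, so the letter names are E-G-B-D
Root: E
Minor 3rd above E: G
Diminished 5th above E: Bb
Diminished 7th above E: Db
The 7th = Db


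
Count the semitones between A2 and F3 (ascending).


Absolute semitone position = octave×12 + chromatic position
A2: 2×12 + 9 = 33
F3: 3×12 + 5 = 41
Difference = 41 - 33 = 8
= 8 semitones


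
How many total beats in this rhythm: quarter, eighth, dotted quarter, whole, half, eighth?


Step by step:
Beat values:
  quarter = 1 beat
  eighth = 0.5 beats
  dotted quarter = 1.5 beats
  whole = 4 beats
  half = 2 beats
  eighth = 0.5 beats
Sum = 1 + 0.5 + 1.5 + 4 + 2 + 0.5
= 9.5 beats


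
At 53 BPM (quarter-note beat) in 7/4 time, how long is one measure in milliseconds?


Working:
Quarter-note beat duration = 60000 / 53 ms
Beats per measure (7/4) = 7
One measure = 7 × 60000 / 53 = 420000 / 53 ms
= 7924.5 ms


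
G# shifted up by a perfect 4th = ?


perfect 4th: 4 letter names, 5 semitones
Letter: G + 3 → C
Pitch: G# + 5 semitones, spelled as a C → C#
= C#


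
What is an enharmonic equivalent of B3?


Enharmonic notes sound the same pitch but are spelled with different letter names
B and A## name the same pitch class
= A##3


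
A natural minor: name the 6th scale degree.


Solution.
Natural minor scale pattern: W-H-W-W-H-W-W (2-1-2-2-1-2-2 semitones)
Starting from A:
  A + 2 semitones → B
  B + 1 semitone → C
  C + 2 semitones → D
  D + 2 semitones → E
  E + 1 semitone → F
  F + 2 semitones → G
  G + 2 semitones → A
Scale: A B C D E F G
Degree 6 = F
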